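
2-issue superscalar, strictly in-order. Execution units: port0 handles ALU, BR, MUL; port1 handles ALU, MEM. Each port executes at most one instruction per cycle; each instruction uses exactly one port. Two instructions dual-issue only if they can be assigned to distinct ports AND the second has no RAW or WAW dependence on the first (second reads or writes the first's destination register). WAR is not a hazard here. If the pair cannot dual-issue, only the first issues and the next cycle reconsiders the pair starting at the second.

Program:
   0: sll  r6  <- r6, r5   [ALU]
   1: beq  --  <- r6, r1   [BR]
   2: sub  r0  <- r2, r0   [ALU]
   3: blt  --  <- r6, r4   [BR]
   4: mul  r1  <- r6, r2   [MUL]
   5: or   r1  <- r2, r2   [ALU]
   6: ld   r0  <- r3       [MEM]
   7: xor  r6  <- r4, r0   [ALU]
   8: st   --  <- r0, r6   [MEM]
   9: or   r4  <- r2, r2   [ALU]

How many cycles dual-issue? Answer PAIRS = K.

PAIRS = 3

  cy0 -> i0 (sll) RAW r6
  cy1 -> i1,i2 (beq+sub) dual
  cy2 -> i3 (blt) no-port BR/MUL
  cy3 -> i4 (mul) WAW r1
  cy4 -> i5,i6 (or+ld) dual
  cy5 -> i7 (xor) RAW r6
  cy6 -> i8,i9 (st+or) dual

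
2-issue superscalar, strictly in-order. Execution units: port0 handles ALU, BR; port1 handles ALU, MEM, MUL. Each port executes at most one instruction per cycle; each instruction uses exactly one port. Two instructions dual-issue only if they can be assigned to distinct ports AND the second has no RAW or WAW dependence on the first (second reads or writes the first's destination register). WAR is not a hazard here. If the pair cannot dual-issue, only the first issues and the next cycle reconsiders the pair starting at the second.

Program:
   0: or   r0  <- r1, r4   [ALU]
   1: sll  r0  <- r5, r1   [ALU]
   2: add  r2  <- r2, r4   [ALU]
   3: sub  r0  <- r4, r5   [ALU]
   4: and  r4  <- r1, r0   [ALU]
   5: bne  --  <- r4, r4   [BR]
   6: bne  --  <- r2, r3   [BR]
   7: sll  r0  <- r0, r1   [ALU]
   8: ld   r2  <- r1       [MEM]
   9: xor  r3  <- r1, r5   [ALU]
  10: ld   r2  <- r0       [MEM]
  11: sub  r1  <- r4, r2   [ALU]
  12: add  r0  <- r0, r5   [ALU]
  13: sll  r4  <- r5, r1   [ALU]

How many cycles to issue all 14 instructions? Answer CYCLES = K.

[0] i0  or  -- WAW r0
[1] i1+i2  sll+add  -- dual
[2] i3  sub  -- RAW r0
[3] i4  and  -- RAW r4
[4] i5  bne  -- no-port BR/BR
[5] i6+i7  bne+sll  -- dual
[6] i8+i9  ld+xor  -- dual
[7] i10  ld  -- RAW r2
[8] i11+i12  sub+add  -- dual
[9] i13  sll  -- tail

CYCLES = 10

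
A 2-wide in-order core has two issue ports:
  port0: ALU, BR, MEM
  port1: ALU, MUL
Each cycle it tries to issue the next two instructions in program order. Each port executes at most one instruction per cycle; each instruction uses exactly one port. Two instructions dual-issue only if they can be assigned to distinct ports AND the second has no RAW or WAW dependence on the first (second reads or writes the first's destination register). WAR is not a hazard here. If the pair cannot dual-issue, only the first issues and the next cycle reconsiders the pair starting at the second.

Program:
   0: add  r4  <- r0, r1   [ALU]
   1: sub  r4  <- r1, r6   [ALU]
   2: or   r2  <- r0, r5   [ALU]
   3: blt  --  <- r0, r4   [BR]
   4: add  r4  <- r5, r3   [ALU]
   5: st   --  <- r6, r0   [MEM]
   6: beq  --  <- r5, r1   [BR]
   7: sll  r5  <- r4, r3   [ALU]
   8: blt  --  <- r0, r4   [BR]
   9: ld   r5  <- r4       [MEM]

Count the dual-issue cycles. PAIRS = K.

#0 head=0: add.ALU i0 WAW r4
#1 head=1: sub.ALU+or.ALU i1&i2 2-wide
#2 head=3: blt.BR+add.ALU i3&i4 2-wide
#3 head=5: st.MEM i5 no-port MEM/BR
#4 head=6: beq.BR+sll.ALU i6&i7 2-wide
#5 head=8: blt.BR i8 no-port BR/MEM
#6 head=9: ld.MEM i9 tail

PAIRS = 3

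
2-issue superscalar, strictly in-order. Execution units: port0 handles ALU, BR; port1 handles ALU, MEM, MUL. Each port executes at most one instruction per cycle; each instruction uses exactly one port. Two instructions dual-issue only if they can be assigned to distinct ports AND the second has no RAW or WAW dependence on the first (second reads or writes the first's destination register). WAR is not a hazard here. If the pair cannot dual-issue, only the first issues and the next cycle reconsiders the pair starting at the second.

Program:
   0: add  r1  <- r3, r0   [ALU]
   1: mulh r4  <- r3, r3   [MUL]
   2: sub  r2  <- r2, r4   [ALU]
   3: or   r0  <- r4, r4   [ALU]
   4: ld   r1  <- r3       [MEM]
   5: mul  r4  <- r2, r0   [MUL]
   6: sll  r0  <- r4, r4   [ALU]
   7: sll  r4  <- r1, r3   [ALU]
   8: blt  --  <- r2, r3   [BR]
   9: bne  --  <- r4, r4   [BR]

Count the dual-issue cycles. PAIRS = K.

PAIRS = 3

c0: i0/i1 add.ALU/mulh.MUL  2-wide
c1: i2/i3 sub.ALU/or.ALU  2-wide
c2: i4 ld.MEM  no-port MEM/MUL
c3: i5 mul.MUL  RAW r4
c4: i6/i7 sll.ALU/sll.ALU  2-wide
c5: i8 blt.BR  no-port BR/BR
c6: i9 bne.BR  tail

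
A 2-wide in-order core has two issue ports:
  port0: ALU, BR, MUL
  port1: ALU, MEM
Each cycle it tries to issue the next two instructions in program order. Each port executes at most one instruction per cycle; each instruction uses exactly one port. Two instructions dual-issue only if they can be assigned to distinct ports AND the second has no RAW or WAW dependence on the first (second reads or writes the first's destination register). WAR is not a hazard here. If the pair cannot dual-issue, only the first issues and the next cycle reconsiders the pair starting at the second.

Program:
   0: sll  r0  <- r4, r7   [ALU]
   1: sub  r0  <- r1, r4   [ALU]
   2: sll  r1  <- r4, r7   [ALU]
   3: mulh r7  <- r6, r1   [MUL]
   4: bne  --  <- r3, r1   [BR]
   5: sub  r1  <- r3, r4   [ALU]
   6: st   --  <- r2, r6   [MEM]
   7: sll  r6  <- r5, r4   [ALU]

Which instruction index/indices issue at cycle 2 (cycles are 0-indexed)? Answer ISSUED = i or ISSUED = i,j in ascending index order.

  cy0 -> i0 (sll) WAW r0
  cy1 -> i1/i2 (sub sll) dual
  cy2 -> i3 (mulh) no-port MUL/BR
  cy3 -> i4/i5 (bne sub) dual
  cy4 -> i6/i7 (st sll) dual

ISSUED = 3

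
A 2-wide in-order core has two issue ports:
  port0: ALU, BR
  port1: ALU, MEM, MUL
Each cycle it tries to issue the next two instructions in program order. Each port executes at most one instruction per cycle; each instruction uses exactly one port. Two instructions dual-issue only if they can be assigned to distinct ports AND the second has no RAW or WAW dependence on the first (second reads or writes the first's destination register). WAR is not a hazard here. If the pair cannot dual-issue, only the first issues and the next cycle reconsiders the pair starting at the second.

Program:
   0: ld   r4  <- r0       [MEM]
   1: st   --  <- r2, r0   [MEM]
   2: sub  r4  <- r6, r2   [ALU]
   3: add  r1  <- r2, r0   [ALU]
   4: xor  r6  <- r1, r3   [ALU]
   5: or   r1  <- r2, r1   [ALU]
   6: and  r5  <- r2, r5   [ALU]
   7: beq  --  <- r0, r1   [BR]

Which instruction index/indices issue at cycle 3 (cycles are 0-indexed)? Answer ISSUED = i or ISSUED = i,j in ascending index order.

#0 head=0: ld.MEM i0 no-port MEM/MEM
#1 head=1: st.MEM sub.ALU i1,i2 2-wide
#2 head=3: add.ALU i3 RAW r1
#3 head=4: xor.ALU or.ALU i4,i5 2-wide
#4 head=6: and.ALU beq.BR i6,i7 2-wide

ISSUED = 4,5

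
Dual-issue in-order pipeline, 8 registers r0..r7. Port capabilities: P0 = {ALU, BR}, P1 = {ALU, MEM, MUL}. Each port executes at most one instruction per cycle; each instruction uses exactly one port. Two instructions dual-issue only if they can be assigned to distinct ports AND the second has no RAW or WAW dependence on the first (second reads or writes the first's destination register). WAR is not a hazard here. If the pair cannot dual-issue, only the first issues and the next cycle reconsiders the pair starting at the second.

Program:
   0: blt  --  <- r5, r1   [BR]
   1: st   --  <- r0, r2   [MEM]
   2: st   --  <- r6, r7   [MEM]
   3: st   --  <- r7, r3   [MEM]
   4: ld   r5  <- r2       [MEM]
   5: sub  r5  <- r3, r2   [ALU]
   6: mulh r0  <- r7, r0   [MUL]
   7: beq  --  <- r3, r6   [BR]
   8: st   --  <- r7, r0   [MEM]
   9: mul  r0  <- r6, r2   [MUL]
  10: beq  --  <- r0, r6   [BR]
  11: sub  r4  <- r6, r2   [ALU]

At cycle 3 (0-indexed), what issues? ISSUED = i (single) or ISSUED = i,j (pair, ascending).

ISSUED = 4

[0] i0,i1  blt;st  -- dual
[1] i2  st  -- no-port MEM/MEM
[2] i3  st  -- no-port MEM/MEM
[3] i4  ld  -- WAW r5
[4] i5,i6  sub;mulh  -- dual
[5] i7,i8  beq;st  -- dual
[6] i9  mul  -- RAW r0
[7] i10,i11  beq;sub  -- dual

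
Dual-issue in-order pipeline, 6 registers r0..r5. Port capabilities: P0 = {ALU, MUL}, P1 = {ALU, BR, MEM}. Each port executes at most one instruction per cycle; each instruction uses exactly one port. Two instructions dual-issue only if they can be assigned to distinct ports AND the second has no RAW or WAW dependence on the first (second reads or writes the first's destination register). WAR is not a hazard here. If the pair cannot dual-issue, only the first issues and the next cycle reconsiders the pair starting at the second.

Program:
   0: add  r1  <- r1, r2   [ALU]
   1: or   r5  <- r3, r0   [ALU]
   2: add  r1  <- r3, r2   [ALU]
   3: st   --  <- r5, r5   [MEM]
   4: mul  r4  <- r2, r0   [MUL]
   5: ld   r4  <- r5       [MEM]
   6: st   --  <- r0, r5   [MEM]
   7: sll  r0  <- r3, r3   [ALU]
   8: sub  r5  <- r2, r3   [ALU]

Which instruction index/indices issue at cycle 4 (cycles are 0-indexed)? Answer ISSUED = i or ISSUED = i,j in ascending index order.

ISSUED = 6,7

[0] i0+i1  add;or  -- pair
[1] i2+i3  add;st  -- pair
[2] i4  mul  -- WAW r4
[3] i5  ld  -- no-port MEM/MEM
[4] i6+i7  st;sll  -- pair
[5] i8  sub  -- tail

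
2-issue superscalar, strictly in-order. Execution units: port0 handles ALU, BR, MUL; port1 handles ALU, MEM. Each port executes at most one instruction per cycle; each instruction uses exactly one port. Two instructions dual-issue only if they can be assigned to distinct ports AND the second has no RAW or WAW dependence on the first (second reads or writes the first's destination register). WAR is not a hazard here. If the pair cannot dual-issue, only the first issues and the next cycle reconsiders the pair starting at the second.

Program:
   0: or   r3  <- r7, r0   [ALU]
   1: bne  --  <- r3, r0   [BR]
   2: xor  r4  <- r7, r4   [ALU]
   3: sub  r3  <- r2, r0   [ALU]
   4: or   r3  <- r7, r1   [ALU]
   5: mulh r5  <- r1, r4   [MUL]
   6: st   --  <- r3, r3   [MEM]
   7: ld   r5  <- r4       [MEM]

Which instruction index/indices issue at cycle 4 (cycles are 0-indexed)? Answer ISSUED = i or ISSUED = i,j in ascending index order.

ISSUED = 6

0. or.ALU @i0  | RAW r3
1. bne.BR xor.ALU @i1/i2  | dual
2. sub.ALU @i3  | WAW r3
3. or.ALU mulh.MUL @i4/i5  | dual
4. st.MEM @i6  | no-port MEM/MEM
5. ld.MEM @i7  | tail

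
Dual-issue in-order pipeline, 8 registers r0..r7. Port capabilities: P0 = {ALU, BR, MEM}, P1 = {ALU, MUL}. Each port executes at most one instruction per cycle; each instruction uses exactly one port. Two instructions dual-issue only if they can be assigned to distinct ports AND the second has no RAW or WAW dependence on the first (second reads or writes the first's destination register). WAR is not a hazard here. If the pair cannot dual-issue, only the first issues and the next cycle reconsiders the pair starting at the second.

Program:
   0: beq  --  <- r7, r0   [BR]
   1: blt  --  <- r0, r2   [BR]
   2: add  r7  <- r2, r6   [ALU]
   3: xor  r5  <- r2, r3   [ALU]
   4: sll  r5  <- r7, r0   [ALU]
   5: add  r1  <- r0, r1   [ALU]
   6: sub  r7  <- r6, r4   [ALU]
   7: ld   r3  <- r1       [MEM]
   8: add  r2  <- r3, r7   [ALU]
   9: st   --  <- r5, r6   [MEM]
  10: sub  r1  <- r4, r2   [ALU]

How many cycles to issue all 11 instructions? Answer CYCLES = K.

CYCLES = 7

#0 head=0: beq.BR i0 no-port BR/BR
#1 head=1: blt.BR;add.ALU i1,i2 2-wide
#2 head=3: xor.ALU i3 WAW r5
#3 head=4: sll.ALU;add.ALU i4,i5 2-wide
#4 head=6: sub.ALU;ld.MEM i6,i7 2-wide
#5 head=8: add.ALU;st.MEM i8,i9 2-wide
#6 head=10: sub.ALU i10 tail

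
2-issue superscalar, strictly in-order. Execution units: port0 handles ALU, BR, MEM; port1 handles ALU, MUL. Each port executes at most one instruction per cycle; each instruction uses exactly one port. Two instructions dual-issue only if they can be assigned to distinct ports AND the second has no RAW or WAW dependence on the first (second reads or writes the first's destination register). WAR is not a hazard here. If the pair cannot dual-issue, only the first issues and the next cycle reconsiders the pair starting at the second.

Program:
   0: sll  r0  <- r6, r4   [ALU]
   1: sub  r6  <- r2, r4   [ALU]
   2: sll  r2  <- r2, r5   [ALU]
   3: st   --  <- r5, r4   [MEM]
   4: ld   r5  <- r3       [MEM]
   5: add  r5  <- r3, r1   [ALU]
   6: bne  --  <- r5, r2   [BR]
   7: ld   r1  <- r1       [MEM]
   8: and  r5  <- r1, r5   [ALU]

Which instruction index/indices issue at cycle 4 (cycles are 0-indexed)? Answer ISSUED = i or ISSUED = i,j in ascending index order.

  cy0 -> i0,i1 (sll/sub) dual
  cy1 -> i2,i3 (sll/st) dual
  cy2 -> i4 (ld) WAW r5
  cy3 -> i5 (add) RAW r5
  cy4 -> i6 (bne) no-port BR/MEM
  cy5 -> i7 (ld) RAW r1
  cy6 -> i8 (and) tail

ISSUED = 6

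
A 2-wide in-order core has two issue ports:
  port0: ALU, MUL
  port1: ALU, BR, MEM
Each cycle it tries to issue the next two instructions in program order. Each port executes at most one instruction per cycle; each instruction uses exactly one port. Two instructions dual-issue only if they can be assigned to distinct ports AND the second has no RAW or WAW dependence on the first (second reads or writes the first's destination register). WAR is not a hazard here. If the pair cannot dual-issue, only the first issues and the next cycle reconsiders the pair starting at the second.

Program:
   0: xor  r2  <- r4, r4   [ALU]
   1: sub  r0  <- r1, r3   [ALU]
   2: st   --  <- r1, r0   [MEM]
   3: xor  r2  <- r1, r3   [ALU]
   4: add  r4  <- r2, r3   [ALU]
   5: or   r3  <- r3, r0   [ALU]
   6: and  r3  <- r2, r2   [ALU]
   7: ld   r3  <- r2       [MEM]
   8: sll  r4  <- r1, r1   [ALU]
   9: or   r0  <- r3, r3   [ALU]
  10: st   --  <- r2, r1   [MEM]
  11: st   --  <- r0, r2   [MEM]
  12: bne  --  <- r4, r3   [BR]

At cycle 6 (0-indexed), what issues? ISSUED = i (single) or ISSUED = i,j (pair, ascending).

ISSUED = 11

c0: i0,i1 xor/sub  pair
c1: i2,i3 st/xor  pair
c2: i4,i5 add/or  pair
c3: i6 and  WAW r3
c4: i7,i8 ld/sll  pair
c5: i9,i10 or/st  pair
c6: i11 st  no-port MEM/BR
c7: i12 bne  tail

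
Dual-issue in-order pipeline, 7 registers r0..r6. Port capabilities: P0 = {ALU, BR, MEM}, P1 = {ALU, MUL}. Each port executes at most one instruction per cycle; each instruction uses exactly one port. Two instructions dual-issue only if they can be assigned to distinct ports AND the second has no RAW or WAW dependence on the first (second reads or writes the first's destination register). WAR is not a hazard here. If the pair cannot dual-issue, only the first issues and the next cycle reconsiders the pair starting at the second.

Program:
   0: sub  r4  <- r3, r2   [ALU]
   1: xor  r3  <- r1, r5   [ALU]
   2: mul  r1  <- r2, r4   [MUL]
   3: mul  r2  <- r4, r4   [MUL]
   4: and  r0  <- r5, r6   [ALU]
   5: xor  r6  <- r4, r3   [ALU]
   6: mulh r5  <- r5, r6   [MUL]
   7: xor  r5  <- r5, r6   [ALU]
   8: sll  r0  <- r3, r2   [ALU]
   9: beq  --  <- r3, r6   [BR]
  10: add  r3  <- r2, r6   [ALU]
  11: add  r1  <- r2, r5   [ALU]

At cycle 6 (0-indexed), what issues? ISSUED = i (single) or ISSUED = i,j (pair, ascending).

ISSUED = 9,10

[0] i0,i1  sub xor  -- dual
[1] i2  mul  -- no-port MUL/MUL
[2] i3,i4  mul and  -- dual
[3] i5  xor  -- RAW r6
[4] i6  mulh  -- RAW+WAW r5
[5] i7,i8  xor sll  -- dual
[6] i9,i10  beq add  -- dual
[7] i11  add  -- tail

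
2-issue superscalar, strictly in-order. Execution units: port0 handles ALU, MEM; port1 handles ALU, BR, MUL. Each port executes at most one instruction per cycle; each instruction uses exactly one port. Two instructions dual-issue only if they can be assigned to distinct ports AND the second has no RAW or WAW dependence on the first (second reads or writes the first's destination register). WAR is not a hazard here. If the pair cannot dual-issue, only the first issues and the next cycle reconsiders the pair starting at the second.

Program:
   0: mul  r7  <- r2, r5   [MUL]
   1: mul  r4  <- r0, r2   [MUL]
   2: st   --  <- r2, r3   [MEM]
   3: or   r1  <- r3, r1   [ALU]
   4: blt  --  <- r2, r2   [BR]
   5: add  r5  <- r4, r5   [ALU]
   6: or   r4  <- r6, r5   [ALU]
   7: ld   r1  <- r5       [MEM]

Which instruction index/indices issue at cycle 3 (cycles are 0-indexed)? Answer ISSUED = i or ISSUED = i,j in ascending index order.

ISSUED = 5

0. mul @i0  | no-port MUL/MUL
1. mul/st @i1+i2  | pair
2. or/blt @i3+i4  | pair
3. add @i5  | RAW r5
4. or/ld @i6+i7  | pair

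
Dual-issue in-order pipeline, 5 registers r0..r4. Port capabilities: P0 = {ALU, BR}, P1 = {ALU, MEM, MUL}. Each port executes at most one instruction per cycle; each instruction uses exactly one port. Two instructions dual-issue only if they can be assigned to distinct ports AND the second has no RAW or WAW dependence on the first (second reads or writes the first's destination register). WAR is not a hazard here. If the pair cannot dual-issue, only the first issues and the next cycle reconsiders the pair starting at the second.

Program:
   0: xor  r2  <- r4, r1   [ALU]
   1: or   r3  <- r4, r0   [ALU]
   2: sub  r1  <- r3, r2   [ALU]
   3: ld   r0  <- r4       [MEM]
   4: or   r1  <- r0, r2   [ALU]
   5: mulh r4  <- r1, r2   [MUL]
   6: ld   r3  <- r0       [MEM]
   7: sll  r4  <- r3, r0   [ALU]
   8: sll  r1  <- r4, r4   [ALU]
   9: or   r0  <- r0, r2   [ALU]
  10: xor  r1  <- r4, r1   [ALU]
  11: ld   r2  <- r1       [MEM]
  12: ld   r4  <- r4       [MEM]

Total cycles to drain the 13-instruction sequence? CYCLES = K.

  cy0 -> i0,i1 (xor;or) 2-wide
  cy1 -> i2,i3 (sub;ld) 2-wide
  cy2 -> i4 (or) RAW r1
  cy3 -> i5 (mulh) no-port MUL/MEM
  cy4 -> i6 (ld) RAW r3
  cy5 -> i7 (sll) RAW r4
  cy6 -> i8,i9 (sll;or) 2-wide
  cy7 -> i10 (xor) RAW r1
  cy8 -> i11 (ld) no-port MEM/MEM
  cy9 -> i12 (ld) tail

CYCLES = 10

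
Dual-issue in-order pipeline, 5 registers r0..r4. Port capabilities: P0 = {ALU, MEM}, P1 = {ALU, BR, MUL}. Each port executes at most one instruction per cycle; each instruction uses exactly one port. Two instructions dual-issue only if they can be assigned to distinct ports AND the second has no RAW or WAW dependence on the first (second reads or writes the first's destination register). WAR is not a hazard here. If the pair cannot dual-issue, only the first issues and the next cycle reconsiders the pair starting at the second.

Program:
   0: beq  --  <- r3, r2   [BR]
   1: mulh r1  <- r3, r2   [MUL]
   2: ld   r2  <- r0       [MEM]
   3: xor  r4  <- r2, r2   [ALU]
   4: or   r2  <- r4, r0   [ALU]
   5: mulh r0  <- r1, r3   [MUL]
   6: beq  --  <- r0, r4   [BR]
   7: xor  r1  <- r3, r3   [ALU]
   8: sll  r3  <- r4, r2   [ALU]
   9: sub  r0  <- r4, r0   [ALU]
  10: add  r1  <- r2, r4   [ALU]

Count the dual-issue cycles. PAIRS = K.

[0] i0  beq.BR  -- no-port BR/MUL
[1] i1+i2  mulh.MUL+ld.MEM  -- pair
[2] i3  xor.ALU  -- RAW r4
[3] i4+i5  or.ALU+mulh.MUL  -- pair
[4] i6+i7  beq.BR+xor.ALU  -- pair
[5] i8+i9  sll.ALU+sub.ALU  -- pair
[6] i10  add.ALU  -- tail

PAIRS = 4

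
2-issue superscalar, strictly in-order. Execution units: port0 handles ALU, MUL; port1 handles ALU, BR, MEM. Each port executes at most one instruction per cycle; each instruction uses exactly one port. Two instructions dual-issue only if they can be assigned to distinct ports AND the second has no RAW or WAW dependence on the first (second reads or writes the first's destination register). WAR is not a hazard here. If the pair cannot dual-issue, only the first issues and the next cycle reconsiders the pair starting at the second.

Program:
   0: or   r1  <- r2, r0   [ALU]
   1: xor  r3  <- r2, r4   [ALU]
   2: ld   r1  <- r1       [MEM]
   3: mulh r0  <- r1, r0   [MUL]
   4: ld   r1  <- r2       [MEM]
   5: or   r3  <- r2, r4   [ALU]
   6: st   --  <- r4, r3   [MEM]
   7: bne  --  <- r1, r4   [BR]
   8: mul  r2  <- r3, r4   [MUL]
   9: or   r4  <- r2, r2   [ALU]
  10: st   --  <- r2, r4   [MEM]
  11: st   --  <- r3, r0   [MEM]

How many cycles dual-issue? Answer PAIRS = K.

PAIRS = 3

0. or.ALU;xor.ALU @i0+i1  | pair
1. ld.MEM @i2  | RAW r1
2. mulh.MUL;ld.MEM @i3+i4  | pair
3. or.ALU @i5  | RAW r3
4. st.MEM @i6  | no-port MEM/BR
5. bne.BR;mul.MUL @i7+i8  | pair
6. or.ALU @i9  | RAW r4
7. st.MEM @i10  | no-port MEM/MEM
8. st.MEM @i11  | tail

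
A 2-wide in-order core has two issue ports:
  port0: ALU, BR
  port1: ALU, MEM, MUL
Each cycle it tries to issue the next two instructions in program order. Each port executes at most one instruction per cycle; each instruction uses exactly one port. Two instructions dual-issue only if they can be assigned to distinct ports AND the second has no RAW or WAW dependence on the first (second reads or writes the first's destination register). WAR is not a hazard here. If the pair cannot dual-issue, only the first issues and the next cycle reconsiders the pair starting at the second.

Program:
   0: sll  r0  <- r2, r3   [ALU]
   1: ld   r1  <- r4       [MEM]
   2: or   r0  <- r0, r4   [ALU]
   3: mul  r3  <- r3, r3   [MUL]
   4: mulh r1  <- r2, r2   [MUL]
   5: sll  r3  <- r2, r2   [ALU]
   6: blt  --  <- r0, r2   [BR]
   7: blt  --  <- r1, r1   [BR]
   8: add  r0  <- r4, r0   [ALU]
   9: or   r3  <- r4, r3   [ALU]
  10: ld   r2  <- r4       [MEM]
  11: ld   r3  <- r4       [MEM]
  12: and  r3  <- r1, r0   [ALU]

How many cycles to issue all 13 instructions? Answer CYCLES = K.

CYCLES = 8

[0] i0&i1  sll.ALU/ld.MEM  -- dual
[1] i2&i3  or.ALU/mul.MUL  -- dual
[2] i4&i5  mulh.MUL/sll.ALU  -- dual
[3] i6  blt.BR  -- no-port BR/BR
[4] i7&i8  blt.BR/add.ALU  -- dual
[5] i9&i10  or.ALU/ld.MEM  -- dual
[6] i11  ld.MEM  -- WAW r3
[7] i12  and.ALU  -- tail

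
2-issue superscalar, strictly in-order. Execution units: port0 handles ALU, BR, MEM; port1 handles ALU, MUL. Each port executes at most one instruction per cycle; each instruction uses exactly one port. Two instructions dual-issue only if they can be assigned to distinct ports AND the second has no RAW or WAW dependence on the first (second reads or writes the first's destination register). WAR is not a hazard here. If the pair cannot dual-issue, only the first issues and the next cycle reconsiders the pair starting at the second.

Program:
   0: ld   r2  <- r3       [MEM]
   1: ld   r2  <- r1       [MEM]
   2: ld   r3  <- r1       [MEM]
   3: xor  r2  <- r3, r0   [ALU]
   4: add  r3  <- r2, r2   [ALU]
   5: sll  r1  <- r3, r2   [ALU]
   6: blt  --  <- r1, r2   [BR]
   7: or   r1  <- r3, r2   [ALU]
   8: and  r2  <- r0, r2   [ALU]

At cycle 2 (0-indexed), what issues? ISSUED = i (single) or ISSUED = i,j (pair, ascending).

ISSUED = 2

t=0 i0:ld ; no-port MEM/MEM
t=1 i1:ld ; no-port MEM/MEM
t=2 i2:ld ; RAW r3
t=3 i3:xor ; RAW r2
t=4 i4:add ; RAW r3
t=5 i5:sll ; RAW r1
t=6 i6&i7:blt;or ; pair
t=7 i8:and ; tail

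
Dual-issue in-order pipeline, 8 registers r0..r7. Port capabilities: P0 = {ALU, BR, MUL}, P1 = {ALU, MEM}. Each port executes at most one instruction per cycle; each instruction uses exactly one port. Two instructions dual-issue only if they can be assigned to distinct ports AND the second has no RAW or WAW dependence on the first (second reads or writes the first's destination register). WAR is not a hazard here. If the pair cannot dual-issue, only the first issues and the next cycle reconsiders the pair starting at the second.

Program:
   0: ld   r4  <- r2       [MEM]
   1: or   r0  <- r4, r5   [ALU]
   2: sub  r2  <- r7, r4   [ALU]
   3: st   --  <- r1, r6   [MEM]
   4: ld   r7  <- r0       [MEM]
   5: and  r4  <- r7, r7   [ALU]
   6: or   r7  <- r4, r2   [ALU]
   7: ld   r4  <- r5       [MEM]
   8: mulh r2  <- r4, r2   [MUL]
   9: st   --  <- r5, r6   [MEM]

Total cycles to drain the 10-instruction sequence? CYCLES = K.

CYCLES = 7

  cy0 -> i0 (ld.MEM) RAW r4
  cy1 -> i1,i2 (or.ALU/sub.ALU) dual
  cy2 -> i3 (st.MEM) no-port MEM/MEM
  cy3 -> i4 (ld.MEM) RAW r7
  cy4 -> i5 (and.ALU) RAW r4
  cy5 -> i6,i7 (or.ALU/ld.MEM) dual
  cy6 -> i8,i9 (mulh.MUL/st.MEM) dual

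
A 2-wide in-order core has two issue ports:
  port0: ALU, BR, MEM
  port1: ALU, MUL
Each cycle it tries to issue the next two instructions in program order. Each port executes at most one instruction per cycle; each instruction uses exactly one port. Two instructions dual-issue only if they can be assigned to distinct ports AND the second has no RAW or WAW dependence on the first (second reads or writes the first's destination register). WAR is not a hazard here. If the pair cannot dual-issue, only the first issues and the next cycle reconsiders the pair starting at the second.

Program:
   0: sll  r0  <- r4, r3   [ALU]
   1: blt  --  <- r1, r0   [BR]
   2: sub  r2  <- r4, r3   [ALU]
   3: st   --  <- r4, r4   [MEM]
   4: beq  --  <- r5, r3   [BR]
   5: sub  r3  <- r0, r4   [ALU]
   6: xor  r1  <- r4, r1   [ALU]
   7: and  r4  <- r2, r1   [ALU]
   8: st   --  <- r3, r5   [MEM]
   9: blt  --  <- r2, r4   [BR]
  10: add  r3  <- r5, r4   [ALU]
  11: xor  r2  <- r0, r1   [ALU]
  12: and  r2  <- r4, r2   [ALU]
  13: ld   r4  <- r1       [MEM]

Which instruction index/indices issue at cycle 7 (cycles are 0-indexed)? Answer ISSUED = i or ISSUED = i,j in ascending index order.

ISSUED = 11

t=0 i0:sll.ALU ; RAW r0
t=1 i1/i2:blt.BR sub.ALU ; dual
t=2 i3:st.MEM ; no-port MEM/BR
t=3 i4/i5:beq.BR sub.ALU ; dual
t=4 i6:xor.ALU ; RAW r1
t=5 i7/i8:and.ALU st.MEM ; dual
t=6 i9/i10:blt.BR add.ALU ; dual
t=7 i11:xor.ALU ; RAW+WAW r2
t=8 i12/i13:and.ALU ld.MEM ; dual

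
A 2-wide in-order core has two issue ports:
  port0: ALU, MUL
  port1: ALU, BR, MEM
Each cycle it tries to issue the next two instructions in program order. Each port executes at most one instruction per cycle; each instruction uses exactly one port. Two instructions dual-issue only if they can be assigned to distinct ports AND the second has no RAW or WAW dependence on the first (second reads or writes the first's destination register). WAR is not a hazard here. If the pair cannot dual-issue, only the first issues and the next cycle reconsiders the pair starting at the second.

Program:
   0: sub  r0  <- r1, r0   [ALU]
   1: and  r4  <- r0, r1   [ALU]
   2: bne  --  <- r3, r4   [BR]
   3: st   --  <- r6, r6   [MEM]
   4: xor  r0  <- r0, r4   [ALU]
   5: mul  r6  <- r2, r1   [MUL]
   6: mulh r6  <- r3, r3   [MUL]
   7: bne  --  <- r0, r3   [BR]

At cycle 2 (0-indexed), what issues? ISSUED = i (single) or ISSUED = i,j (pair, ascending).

0. sub @i0  | RAW r0
1. and @i1  | RAW r4
2. bne @i2  | no-port BR/MEM
3. st/xor @i3/i4  | dual
4. mul @i5  | no-port MUL/MUL
5. mulh/bne @i6/i7  | dual

ISSUED = 2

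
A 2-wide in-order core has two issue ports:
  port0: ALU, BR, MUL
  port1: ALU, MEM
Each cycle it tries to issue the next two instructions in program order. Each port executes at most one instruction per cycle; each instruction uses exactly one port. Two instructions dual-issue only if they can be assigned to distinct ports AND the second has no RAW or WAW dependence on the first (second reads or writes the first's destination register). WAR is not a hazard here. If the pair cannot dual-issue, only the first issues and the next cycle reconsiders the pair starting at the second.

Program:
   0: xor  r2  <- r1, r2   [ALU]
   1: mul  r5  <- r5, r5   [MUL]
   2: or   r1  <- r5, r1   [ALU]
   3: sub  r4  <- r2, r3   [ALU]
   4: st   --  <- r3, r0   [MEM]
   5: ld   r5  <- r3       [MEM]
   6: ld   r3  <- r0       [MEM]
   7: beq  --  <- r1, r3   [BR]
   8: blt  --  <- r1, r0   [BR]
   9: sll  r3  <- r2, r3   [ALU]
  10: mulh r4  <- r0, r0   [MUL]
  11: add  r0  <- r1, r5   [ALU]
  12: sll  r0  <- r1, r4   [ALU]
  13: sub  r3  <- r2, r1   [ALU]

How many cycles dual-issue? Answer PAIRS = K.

t=0 i0,i1:xor.ALU;mul.MUL ; dual
t=1 i2,i3:or.ALU;sub.ALU ; dual
t=2 i4:st.MEM ; no-port MEM/MEM
t=3 i5:ld.MEM ; no-port MEM/MEM
t=4 i6:ld.MEM ; RAW r3
t=5 i7:beq.BR ; no-port BR/BR
t=6 i8,i9:blt.BR;sll.ALU ; dual
t=7 i10,i11:mulh.MUL;add.ALU ; dual
t=8 i12,i13:sll.ALU;sub.ALU ; dual

PAIRS = 5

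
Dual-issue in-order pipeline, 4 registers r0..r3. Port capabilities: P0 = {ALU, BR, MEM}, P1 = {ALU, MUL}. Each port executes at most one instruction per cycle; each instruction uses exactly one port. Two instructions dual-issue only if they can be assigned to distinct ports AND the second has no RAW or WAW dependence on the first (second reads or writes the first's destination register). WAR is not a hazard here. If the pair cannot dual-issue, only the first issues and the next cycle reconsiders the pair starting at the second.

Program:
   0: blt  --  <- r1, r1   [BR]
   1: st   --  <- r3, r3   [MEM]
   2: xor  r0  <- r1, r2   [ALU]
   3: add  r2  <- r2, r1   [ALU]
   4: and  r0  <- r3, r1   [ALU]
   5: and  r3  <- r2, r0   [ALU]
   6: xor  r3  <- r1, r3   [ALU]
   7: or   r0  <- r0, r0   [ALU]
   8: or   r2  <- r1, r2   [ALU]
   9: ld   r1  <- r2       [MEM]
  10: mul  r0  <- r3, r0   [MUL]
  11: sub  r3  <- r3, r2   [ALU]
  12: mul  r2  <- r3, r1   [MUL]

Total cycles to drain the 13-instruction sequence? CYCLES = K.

c0: i0 blt  no-port BR/MEM
c1: i1,i2 st+xor  pair
c2: i3,i4 add+and  pair
c3: i5 and  RAW+WAW r3
c4: i6,i7 xor+or  pair
c5: i8 or  RAW r2
c6: i9,i10 ld+mul  pair
c7: i11 sub  RAW r3
c8: i12 mul  tail

CYCLES = 9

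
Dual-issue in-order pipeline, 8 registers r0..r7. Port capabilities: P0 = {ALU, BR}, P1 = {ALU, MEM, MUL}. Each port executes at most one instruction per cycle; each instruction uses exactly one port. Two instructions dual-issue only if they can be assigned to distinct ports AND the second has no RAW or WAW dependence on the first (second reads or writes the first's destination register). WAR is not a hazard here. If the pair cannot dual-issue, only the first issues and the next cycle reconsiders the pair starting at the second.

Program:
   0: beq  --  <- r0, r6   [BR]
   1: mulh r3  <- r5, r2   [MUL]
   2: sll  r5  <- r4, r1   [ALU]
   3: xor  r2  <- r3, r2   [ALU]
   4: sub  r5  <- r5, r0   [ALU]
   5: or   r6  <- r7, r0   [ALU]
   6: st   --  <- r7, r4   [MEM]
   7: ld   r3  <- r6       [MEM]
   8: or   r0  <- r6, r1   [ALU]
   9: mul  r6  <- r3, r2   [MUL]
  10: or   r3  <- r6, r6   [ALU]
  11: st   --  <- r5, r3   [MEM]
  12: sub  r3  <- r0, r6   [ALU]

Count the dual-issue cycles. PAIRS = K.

PAIRS = 5

t=0 i0&i1:beq.BR;mulh.MUL ; 2-wide
t=1 i2&i3:sll.ALU;xor.ALU ; 2-wide
t=2 i4&i5:sub.ALU;or.ALU ; 2-wide
t=3 i6:st.MEM ; no-port MEM/MEM
t=4 i7&i8:ld.MEM;or.ALU ; 2-wide
t=5 i9:mul.MUL ; RAW r6
t=6 i10:or.ALU ; RAW r3
t=7 i11&i12:st.MEM;sub.ALU ; 2-wide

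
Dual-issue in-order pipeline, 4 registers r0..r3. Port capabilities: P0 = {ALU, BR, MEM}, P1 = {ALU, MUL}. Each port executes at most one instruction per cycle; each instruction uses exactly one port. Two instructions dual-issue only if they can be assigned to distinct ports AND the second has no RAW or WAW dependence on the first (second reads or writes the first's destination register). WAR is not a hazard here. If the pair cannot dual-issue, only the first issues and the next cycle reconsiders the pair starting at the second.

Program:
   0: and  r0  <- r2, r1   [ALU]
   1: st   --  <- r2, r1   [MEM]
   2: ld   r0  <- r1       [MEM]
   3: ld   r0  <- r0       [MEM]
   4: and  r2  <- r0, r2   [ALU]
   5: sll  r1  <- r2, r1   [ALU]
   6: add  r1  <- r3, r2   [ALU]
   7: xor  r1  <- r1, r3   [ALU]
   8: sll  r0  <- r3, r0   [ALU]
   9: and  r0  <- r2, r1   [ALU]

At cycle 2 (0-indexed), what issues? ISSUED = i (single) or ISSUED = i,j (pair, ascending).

ISSUED = 3

#0 head=0: and/st i0&i1 pair
#1 head=2: ld i2 no-port MEM/MEM
#2 head=3: ld i3 RAW r0
#3 head=4: and i4 RAW r2
#4 head=5: sll i5 WAW r1
#5 head=6: add i6 RAW+WAW r1
#6 head=7: xor/sll i7&i8 pair
#7 head=9: and i9 tail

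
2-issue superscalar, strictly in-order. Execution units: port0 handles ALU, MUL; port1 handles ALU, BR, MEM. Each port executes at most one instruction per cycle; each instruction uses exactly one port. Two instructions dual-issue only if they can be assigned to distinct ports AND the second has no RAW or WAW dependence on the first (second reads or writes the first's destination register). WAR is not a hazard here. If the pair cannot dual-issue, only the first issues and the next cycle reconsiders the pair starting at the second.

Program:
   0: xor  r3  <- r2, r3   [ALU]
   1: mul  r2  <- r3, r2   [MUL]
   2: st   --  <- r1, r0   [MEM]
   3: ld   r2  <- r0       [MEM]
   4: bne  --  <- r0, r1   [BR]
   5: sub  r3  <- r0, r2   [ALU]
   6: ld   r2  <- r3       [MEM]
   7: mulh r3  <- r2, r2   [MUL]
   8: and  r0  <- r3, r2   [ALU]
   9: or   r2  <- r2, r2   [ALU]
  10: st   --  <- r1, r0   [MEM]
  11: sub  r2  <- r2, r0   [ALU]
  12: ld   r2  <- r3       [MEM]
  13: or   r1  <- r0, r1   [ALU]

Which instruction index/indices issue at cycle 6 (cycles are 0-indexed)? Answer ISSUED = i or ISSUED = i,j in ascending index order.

c0: i0 xor.ALU  RAW r3
c1: i1/i2 mul.MUL/st.MEM  pair
c2: i3 ld.MEM  no-port MEM/BR
c3: i4/i5 bne.BR/sub.ALU  pair
c4: i6 ld.MEM  RAW r2
c5: i7 mulh.MUL  RAW r3
c6: i8/i9 and.ALU/or.ALU  pair
c7: i10/i11 st.MEM/sub.ALU  pair
c8: i12/i13 ld.MEM/or.ALU  pair

ISSUED = 8,9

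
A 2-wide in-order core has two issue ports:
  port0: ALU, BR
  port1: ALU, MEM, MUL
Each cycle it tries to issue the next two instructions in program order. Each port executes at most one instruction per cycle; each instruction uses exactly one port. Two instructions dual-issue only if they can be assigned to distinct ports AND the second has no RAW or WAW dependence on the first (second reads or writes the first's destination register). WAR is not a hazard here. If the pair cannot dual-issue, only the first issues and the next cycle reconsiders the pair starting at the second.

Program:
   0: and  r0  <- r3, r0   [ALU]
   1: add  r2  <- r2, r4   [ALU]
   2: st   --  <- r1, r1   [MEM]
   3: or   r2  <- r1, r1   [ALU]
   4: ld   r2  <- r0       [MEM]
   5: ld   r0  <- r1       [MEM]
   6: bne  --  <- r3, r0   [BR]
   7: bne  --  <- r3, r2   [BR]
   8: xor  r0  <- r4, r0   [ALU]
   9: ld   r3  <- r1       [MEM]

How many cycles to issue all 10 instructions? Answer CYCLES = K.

  cy0 -> i0+i1 (and.ALU;add.ALU) pair
  cy1 -> i2+i3 (st.MEM;or.ALU) pair
  cy2 -> i4 (ld.MEM) no-port MEM/MEM
  cy3 -> i5 (ld.MEM) RAW r0
  cy4 -> i6 (bne.BR) no-port BR/BR
  cy5 -> i7+i8 (bne.BR;xor.ALU) pair
  cy6 -> i9 (ld.MEM) tail

CYCLES = 7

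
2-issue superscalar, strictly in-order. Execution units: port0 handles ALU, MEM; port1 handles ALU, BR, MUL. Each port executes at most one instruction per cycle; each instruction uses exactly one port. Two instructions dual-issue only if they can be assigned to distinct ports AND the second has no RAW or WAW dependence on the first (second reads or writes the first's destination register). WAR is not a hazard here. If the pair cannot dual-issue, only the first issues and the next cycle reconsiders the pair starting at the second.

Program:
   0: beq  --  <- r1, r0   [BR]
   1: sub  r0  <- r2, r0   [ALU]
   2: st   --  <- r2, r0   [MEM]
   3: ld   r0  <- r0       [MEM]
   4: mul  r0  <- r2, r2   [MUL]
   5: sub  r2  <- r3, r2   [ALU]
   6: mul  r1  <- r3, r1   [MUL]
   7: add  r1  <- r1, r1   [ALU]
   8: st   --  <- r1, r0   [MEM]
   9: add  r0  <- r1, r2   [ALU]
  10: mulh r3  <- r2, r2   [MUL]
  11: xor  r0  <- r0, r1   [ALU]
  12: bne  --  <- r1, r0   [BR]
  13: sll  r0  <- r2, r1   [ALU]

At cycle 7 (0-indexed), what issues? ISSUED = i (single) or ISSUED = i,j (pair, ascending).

ISSUED = 10,11

c0: i0+i1 beq.BR sub.ALU  dual
c1: i2 st.MEM  no-port MEM/MEM
c2: i3 ld.MEM  WAW r0
c3: i4+i5 mul.MUL sub.ALU  dual
c4: i6 mul.MUL  RAW+WAW r1
c5: i7 add.ALU  RAW r1
c6: i8+i9 st.MEM add.ALU  dual
c7: i10+i11 mulh.MUL xor.ALU  dual
c8: i12+i13 bne.BR sll.ALU  dual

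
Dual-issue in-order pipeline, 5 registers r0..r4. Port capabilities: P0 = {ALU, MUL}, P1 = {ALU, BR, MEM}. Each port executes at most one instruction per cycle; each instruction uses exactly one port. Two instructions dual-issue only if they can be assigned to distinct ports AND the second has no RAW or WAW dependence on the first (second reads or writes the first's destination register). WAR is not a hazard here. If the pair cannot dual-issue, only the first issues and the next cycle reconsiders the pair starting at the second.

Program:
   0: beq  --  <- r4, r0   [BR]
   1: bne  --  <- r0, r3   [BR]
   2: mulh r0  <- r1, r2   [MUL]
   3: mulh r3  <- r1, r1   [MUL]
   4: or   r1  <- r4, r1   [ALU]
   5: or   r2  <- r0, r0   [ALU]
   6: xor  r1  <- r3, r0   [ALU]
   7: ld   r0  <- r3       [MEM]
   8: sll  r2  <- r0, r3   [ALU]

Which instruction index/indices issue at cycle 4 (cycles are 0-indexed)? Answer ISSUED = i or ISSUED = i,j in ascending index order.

ISSUED = 7

c0: i0 beq  no-port BR/BR
c1: i1&i2 bne/mulh  2-wide
c2: i3&i4 mulh/or  2-wide
c3: i5&i6 or/xor  2-wide
c4: i7 ld  RAW r0
c5: i8 sll  tail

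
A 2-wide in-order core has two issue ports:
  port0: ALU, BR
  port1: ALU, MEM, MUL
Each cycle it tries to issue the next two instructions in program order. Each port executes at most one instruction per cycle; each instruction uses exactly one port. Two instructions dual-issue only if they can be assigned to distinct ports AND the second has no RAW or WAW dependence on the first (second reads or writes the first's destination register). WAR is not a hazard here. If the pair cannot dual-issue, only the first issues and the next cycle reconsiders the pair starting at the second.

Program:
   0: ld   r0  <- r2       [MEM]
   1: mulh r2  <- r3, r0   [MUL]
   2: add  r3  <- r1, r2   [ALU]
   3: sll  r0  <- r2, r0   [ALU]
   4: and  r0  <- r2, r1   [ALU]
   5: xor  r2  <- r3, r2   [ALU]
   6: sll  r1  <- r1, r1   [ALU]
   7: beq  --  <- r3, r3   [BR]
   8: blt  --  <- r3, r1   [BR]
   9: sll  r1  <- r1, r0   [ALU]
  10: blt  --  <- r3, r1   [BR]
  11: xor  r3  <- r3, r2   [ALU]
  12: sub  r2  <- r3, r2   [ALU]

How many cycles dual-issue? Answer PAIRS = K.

PAIRS = 5

  cy0 -> i0 (ld) no-port MEM/MUL
  cy1 -> i1 (mulh) RAW r2
  cy2 -> i2+i3 (add sll) dual
  cy3 -> i4+i5 (and xor) dual
  cy4 -> i6+i7 (sll beq) dual
  cy5 -> i8+i9 (blt sll) dual
  cy6 -> i10+i11 (blt xor) dual
  cy7 -> i12 (sub) tail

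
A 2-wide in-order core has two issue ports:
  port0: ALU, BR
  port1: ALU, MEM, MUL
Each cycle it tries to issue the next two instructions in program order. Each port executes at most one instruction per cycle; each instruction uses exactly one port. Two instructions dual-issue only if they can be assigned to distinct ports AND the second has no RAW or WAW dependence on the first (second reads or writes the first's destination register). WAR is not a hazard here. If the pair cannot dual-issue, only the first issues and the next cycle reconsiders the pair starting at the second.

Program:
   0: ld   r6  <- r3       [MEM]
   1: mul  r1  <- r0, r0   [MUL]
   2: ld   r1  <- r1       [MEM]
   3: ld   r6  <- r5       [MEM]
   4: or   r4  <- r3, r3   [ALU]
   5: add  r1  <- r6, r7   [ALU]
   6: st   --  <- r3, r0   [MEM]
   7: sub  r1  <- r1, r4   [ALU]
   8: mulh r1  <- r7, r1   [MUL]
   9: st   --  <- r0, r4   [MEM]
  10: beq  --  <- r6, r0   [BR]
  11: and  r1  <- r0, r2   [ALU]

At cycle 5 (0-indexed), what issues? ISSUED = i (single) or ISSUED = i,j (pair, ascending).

ISSUED = 7

t=0 i0:ld ; no-port MEM/MUL
t=1 i1:mul ; no-port MUL/MEM
t=2 i2:ld ; no-port MEM/MEM
t=3 i3,i4:ld;or ; dual
t=4 i5,i6:add;st ; dual
t=5 i7:sub ; RAW+WAW r1
t=6 i8:mulh ; no-port MUL/MEM
t=7 i9,i10:st;beq ; dual
t=8 i11:and ; tail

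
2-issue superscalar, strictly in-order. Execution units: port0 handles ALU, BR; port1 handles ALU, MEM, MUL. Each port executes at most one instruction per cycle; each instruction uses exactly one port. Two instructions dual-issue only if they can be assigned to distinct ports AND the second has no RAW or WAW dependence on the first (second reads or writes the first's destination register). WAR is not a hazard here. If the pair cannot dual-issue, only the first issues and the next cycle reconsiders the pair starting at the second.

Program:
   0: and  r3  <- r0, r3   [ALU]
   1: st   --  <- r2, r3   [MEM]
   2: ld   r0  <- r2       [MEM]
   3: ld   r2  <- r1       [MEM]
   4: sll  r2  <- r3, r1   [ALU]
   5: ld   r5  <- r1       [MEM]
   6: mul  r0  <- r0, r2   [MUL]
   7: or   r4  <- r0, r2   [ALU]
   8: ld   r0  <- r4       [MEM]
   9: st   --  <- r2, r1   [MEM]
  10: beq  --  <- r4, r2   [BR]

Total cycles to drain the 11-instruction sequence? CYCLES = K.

CYCLES = 9

[0] i0  and  -- RAW r3
[1] i1  st  -- no-port MEM/MEM
[2] i2  ld  -- no-port MEM/MEM
[3] i3  ld  -- WAW r2
[4] i4/i5  sll+ld  -- pair
[5] i6  mul  -- RAW r0
[6] i7  or  -- RAW r4
[7] i8  ld  -- no-port MEM/MEM
[8] i9/i10  st+beq  -- pair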